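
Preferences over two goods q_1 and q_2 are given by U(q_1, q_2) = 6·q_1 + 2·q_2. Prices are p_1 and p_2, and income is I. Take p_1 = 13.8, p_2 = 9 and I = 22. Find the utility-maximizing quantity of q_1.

q_1* = 1.5942

Perfect substitutes: compare marginal utility per dollar. 6/p_1 vs 2/p_2 → 0.4348 vs 0.2222.
q_1 gives more utility per dollar, so spend all income on q_1: q_1* = I/p_1, q_2* = 0.
Numerically: q_1* = 1.5942, q_2* = 0.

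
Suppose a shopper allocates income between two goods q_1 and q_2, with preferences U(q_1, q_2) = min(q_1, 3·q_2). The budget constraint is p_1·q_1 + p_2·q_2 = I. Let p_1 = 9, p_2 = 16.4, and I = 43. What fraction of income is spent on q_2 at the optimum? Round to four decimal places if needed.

Leontief preferences: the optimum is at the kink where q_1/3 = q_2/1, i.e. q_2 = (1/3)·q_1.
Budget: p_1·q_1 + p_2·(1/3)·q_1 = I, so (3·p_1 + p_2)·q_1 = 3·I.
Demand: q_1*(p_1,p_2,I) = 3·I/(3·p_1 + p_2), q_2* = I/(3·p_1 + p_2).
Here 3·9 + 16.4 = 43.4, giving q_1* = 2.9724 and q_2* = 0.9908.
Expenditure on q_2: 16.4·0.9908 = 16.2488; share = 0.3779.

share on q_2 = 0.3779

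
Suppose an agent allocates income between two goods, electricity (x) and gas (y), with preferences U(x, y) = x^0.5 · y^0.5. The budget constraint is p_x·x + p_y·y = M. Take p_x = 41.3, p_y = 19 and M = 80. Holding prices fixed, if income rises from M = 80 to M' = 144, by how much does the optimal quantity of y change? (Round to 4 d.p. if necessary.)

Δy* = 1.6842

MU_x/MU_y = (0.5·y)/(0.5·x); tangency sets this equal to p_x/p_y.
Rearranging, p_y·y = p_x·x. Substituting into the budget gives p_x·x·(1 + 1) = M.
Demand: x*(p_x,p_y,M) = 0.5·M/p_x and y* = 0.5·M/p_y.
At p_x=41.3, p_y=19, M=80: y* = 0.5·80/19 = 2.1053.
At M' = 144: y* = 3.7895. Change: 3.7895 − 2.1053 = 1.6842.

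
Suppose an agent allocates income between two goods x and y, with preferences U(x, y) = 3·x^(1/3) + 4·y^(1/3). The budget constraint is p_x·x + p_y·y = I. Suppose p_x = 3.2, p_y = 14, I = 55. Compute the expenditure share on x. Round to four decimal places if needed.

MU_x ∝ 3·x^(-2/3), MU_y ∝ 4·y^(-2/3), so MRS = (3/4)·(y/x)^(2/3) = p_x/p_y.
Hence y/x = ((4/3)·p_x/p_y)^(1/(2/3)), i.e. raised to the 1.5 power.
Substitute y = (y/x)·x into the budget: x* = I/(p_x + p_y·(y/x)).
Numerically y/x = 0.168245, so x* = 55/(3.2 + 14·0.168245) = 9.9002 and y* = 0.168245·9.9002 = 1.6657.
Expenditure on x: 3.2·9.9002 = 31.6808; share = 0.576.

share on x = 0.576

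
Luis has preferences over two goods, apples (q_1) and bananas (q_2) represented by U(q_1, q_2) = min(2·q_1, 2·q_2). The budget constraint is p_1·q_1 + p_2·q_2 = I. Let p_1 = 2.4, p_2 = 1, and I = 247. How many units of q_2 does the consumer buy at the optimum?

q_2* = 72.6471

With perfect complements, no substitution: consume in ratio q_1:q_2 = 2:2.
Budget: p_1·q_1 + p_2·q_1 = I, so (2·p_1 + 2·p_2)·q_1 = 2·I.
Demand: q_1*(p_1,p_2,I) = 2·I/(2·p_1 + 2·p_2), q_2* = 2·I/(2·p_1 + 2·p_2).
Here 2·2.4 + 2·1 = 6.8, giving q_2* = 72.6471.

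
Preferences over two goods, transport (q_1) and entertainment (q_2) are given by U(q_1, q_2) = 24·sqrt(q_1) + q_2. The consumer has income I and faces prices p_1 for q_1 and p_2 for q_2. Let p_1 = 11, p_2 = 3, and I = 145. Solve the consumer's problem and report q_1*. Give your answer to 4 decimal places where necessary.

q_1* = 10.7107

Set MRS = p_1/p_2: 12·q_1^(−1/2) = p_1/p_2.
Thus q_1* = (12·p_2/p_1)² — independent of I — with the rest of income spent on q_2.
Plugging in: q_1* = (12·3/11)² = 10.7107.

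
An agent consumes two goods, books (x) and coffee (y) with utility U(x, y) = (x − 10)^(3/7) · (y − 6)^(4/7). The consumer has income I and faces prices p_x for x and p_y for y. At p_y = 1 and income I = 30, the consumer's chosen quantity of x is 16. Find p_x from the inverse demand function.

p_x = 1

This is Cobb-Douglas in (x−10, y−6): tangency gives 3/7·p_y·(y−6) = 4/7·p_x·(x−10).
After buying the subsistence bundle (10, 6), a share 3/7 of the remaining income goes to x: x* = 10 + 3/7·(I − 10p_x − 6p_y)/p_x.
Set x* = 16 in the demand function and solve for p_x: p_x = 1.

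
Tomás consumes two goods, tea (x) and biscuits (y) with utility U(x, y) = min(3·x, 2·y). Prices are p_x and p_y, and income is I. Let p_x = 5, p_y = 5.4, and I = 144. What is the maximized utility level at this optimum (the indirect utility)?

Leontief preferences: the optimum is at the kink where x/2 = y/3, i.e. y = (3/2)·x.
Budget: p_x·x + p_y·(3/2)·x = I, so (2·p_x + 3·p_y)·x = 2·I.
Demand: x*(p_x,p_y,I) = 2·I/(2·p_x + 3·p_y), y* = 3·I/(2·p_x + 3·p_y).
Here 2·5 + 3·5.4 = 26.2, giving x* = 10.9924 and y* = 16.4885.
Utility at the optimum: U(10.9924, 16.4885) = 32.9771.

V = 32.9771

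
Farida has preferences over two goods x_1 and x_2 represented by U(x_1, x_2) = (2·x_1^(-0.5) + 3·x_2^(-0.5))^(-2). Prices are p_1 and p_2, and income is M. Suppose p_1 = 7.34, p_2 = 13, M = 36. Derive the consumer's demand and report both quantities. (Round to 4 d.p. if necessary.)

x_1* = 1.897, x_2* = 1.6981

MRS = MU_x_1/MU_x_2 = (2/3)·(x_2/x_1)^(1.5). Set equal to p_1/p_2.
Hence x_2/x_1 = ((3/2)·p_1/p_2)^(1/(1.5)), i.e. raised to the 2/3 power.
Substitute x_2 = (x_2/x_1)·x_1 into the budget: x_1* = M/(p_1 + p_2·(x_2/x_1)).
Numerically x_2/x_1 = 0.89515, so x_1* = 36/(7.34 + 13·0.89515) = 1.897 and x_2* = 0.89515·1.897 = 1.6981.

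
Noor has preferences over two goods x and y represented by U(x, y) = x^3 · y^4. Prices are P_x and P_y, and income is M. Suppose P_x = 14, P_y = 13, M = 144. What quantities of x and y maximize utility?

Demand: x*(P_x,P_y,M) = 3/7·M/P_x and y* = 4/7·M/P_y.
At P_x=14, P_y=13, M=144: x* = 3/7·144/14 = 4.4082, y* = 6.3297.

x* = 4.4082, y* = 6.3297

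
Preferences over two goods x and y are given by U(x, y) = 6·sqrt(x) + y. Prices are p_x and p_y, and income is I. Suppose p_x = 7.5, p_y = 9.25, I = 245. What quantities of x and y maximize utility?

x* = 13.69, y* = 15.3865

Utility is quasi-linear in y; the FOC for x is 3/√x = p_x/p_y.
Thus x* = (3·p_y/p_x)² — independent of I — with the rest of income spent on y.
Plugging in: x* = (3·9.25/7.5)² = 13.69, y* = 15.3865.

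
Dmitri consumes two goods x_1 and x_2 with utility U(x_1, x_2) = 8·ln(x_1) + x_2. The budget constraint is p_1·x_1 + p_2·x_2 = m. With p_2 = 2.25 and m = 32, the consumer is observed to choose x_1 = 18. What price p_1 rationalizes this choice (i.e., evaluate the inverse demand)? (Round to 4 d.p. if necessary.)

Set MRS = p_1/p_2: (8/x_1)/1 = p_1/p_2.
So x_1*(p_1,p_2) = 8·p_2/p_1, independent of income; and x_2* = (m − 8·p_2)/p_2.
Set x_1* = 18 in the demand function and solve for p_1: p_1 = 1.

p_1 = 1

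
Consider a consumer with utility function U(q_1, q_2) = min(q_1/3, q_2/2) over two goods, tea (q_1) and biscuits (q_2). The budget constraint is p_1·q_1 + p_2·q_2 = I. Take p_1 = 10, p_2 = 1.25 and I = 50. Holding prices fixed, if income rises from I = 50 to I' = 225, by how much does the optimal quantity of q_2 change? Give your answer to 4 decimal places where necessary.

With perfect complements, no substitution: consume in ratio q_1:q_2 = 3:2.
Budget: p_1·q_1 + p_2·(2/3)·q_1 = I, so (3·p_1 + 2·p_2)·q_1 = 3·I.
Demand: q_1*(p_1,p_2,I) = 3·I/(3·p_1 + 2·p_2), q_2* = 2·I/(3·p_1 + 2·p_2).
Here 3·10 + 2·1.25 = 32.5, giving q_2* = 3.0769.
At I' = 225: q_2* = 13.8462. Change: 13.8462 − 3.0769 = 10.7692.

Δq_2* = 10.7692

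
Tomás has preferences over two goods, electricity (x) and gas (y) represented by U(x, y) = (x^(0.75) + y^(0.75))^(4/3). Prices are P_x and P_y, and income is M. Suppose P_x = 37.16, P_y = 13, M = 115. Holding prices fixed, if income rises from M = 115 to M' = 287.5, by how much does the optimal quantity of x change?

Δx* = 0.1906

MRS = MU_x/MU_y = (y/x)^(0.25). Set equal to P_x/P_y.
Solve for the ratio: y/x = [P_x/P_y]^(4).
Substitute y = (y/x)·x into the budget: x* = M/(P_x + P_y·(y/x)).
Numerically y/x = 66.762011, so x* = 115/(37.16 + 13·66.762011) = 0.1271.
At M' = 287.5: x* = 0.3177. Change: 0.3177 − 0.1271 = 0.1906.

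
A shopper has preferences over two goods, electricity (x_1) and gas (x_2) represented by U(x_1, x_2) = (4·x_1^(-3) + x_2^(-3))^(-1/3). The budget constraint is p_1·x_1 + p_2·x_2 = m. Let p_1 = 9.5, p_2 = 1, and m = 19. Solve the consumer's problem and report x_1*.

From the CES first-order condition, 4·(x_2/x_1)^(4) = p_1/p_2.
Hence x_2/x_1 = ((1/4)·p_1/p_2)^(1/(4)), i.e. raised to the 0.25 power.
With the ratio pinned down, the budget gives x_1* = m/(p_1 + p_2·(x_2/x_1)) and x_2* = (x_2/x_1)·x_1*.
Numerically x_2/x_1 = 1.241412, so x_1* = 19/(9.5 + 1·1.241412) = 1.7689.

x_1* = 1.7689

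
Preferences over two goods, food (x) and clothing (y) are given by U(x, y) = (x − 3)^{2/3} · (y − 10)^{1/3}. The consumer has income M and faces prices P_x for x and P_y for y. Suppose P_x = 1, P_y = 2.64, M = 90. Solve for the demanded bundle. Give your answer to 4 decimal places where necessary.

x* = 43.4, y* = 17.6515

MRS = 2·(y−10)/(x−3). Tangency with P_x/P_y gives y−10 = (1/2)·(P_x/P_y)·(x−3).
Substituting into the budget: x* = 3 + 2/3·(M − 3·P_x − 10·P_y)/P_x, and y* = 10 + 1/3·(…)/P_y.
Discretionary income = 90 − 3·1 − 10·2.64 = 60.6; x* = 3 + 2/3·60.6/1 = 43.4; y* = 10 + 1/3·60.6/2.64 = 17.6515.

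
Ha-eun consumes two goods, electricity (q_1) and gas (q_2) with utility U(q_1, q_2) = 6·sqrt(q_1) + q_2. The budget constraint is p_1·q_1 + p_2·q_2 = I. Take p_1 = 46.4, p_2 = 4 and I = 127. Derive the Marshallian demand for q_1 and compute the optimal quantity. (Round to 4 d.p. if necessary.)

Thus q_1* = (3·p_2/p_1)² — independent of I — with the rest of income spent on q_2.
Plugging in: q_1* = (3·4/46.4)² = 0.0669.

q_1* = 0.0669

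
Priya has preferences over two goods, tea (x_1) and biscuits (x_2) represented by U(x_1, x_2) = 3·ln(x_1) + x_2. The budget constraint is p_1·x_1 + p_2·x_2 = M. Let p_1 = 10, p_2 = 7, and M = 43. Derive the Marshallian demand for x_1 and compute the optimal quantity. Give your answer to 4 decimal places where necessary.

x_1* = 2.1

So x_1*(p_1,p_2) = 3·p_2/p_1, independent of income; and x_2* = (M − 3·p_2)/p_2.
At the given prices: x_1* = 3·7/10 = 2.1.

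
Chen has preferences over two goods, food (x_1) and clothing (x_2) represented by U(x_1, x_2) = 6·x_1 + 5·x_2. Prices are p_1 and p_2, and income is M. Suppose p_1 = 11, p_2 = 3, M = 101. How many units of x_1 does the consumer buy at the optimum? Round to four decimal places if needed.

x_2 gives more utility per dollar, so spend all income on x_2: x_2* = M/p_2, x_1* = 0.
Numerically: x_1* = 0, x_2* = 33.6667.

x_1* = 0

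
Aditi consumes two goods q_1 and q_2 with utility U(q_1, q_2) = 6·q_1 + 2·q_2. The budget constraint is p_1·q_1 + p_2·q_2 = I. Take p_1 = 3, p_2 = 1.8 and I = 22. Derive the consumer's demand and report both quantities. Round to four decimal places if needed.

q_1* = 7.3333, q_2* = 0

Linear utility — the consumer picks whichever good has higher MU/price: 6/3 = 2 vs 2/1.8 = 1.1111.
q_1 gives more utility per dollar, so spend all income on q_1: q_1* = I/p_1, q_2* = 0.
Numerically: q_1* = 7.3333, q_2* = 0.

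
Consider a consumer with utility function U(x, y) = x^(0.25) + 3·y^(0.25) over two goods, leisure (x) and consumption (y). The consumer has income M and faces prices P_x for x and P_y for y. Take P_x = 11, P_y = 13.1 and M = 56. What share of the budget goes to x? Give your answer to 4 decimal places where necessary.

MRS = MU_x/MU_y = (1/3)·(y/x)^(0.75). Set equal to P_x/P_y.
Solve for the ratio: y/x = [3·P_x/P_y]^(4/3).
With the ratio pinned down, the budget gives x* = M/(P_x + P_y·(y/x)) and y* = (y/x)·x*.
Numerically y/x = 3.4276, so x* = 56/(11 + 13.1·3.4276) = 1.0018 and y* = 3.4276·1.0018 = 3.4336.
Expenditure on x: 11·1.0018 = 11.0194; share = 0.1968.

share on x = 0.1968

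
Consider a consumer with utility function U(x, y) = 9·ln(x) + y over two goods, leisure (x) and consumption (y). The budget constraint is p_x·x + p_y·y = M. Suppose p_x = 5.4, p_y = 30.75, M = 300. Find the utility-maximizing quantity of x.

x* = 51.25

MU_x = 9/x, MU_y = 1. Tangency: 9/x = p_x/p_y.
So x*(p_x,p_y) = 9·p_y/p_x, independent of income; and y* = (M − 9·p_y)/p_y.
At the given prices: x* = 9·30.75/5.4 = 51.25.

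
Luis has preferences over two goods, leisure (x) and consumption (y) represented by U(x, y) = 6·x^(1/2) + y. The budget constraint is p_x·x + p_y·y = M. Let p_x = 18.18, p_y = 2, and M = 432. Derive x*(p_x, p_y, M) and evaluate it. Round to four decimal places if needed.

Solve: √x = 3·p_y/p_x, so x*(p_x,p_y) = (3·p_y/p_x)², and y* = (M − p_x·x*)/p_y.
Plugging in: x* = (3·2/18.18)² = 0.1089.

x* = 0.1089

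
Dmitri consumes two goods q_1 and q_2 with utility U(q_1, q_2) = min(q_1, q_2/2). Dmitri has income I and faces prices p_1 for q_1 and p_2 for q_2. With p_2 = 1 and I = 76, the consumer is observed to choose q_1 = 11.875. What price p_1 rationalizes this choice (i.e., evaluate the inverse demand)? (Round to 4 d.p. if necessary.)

p_1 = 4.4

With perfect complements, no substitution: consume in ratio q_1:q_2 = 1:2.
Budget: p_1·q_1 + p_2·2·q_1 = I, so (p_1 + 2·p_2)·q_1 = I.
Demand: q_1*(p_1,p_2,I) = I/(p_1 + 2·p_2), q_2* = 2·I/(p_1 + 2·p_2).
Set q_1* = 11.875 in the demand function and solve for p_1: p_1 = 4.4.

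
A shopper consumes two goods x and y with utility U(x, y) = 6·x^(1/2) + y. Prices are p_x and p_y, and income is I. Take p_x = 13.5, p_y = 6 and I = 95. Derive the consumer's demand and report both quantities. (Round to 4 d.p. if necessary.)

MU_x = 3/√x, MU_y = 1. Tangency: 3/√x = p_x/p_y.
Solve: √x = 3·p_y/p_x, so x*(p_x,p_y) = (3·p_y/p_x)², and y* = (I − p_x·x*)/p_y.
Plugging in: x* = (3·6/13.5)² = 1.7778, y* = 11.8333.

x* = 1.7778, y* = 11.8333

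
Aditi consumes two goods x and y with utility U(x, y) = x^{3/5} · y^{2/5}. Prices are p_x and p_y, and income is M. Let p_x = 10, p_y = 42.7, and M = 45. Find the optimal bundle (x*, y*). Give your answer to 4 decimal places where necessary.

Demand: x*(p_x,p_y,M) = 0.6·M/p_x and y* = 0.4·M/p_y.
At p_x=10, p_y=42.7, M=45: x* = 0.6·45/10 = 2.7, y* = 0.4215.

x* = 2.7, y* = 0.4215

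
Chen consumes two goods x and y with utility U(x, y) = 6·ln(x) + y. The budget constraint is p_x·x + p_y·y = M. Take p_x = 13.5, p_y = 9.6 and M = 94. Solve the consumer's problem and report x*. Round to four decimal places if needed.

x* = 4.2667

So x*(p_x,p_y) = 6·p_y/p_x, independent of income; and y* = (M − 6·p_y)/p_y.
At the given prices: x* = 6·9.6/13.5 = 4.2667.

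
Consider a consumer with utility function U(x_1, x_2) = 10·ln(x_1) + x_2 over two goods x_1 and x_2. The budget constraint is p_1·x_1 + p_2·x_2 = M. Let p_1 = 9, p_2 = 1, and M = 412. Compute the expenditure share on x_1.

Set MRS = p_1/p_2: (10/x_1)/1 = p_1/p_2.
So x_1*(p_1,p_2) = 10·p_2/p_1, independent of income; and x_2* = (M − 10·p_2)/p_2.
At the given prices: x_1* = 10·1/9 = 1.1111, and x_2* = 402.
Expenditure on x_1: 9·1.1111 = 10; share = 0.0243.

share on x_1 = 0.0243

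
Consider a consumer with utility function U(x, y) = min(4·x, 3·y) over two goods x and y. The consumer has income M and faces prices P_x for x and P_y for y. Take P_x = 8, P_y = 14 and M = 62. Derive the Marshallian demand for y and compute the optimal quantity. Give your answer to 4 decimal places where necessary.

y* = 3.1

Leontief preferences: the optimum is at the kink where x/3 = y/4, i.e. y = (4/3)·x.
Budget: P_x·x + P_y·(4/3)·x = M, so (3·P_x + 4·P_y)·x = 3·M.
Demand: x*(P_x,P_y,M) = 3·M/(3·P_x + 4·P_y), y* = 4·M/(3·P_x + 4·P_y).
Here 3·8 + 4·14 = 80, giving y* = 3.1.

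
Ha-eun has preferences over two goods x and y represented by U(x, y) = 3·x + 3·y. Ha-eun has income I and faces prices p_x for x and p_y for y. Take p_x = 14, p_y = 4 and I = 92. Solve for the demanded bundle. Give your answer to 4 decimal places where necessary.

y gives more utility per dollar, so spend all income on y: y* = I/p_y, x* = 0.
Numerically: x* = 0, y* = 23.

x* = 0, y* = 23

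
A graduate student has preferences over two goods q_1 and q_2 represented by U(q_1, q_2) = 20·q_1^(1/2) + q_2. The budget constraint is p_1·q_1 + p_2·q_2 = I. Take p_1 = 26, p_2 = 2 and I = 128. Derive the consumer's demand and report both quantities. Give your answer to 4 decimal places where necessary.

q_1* = 0.5917, q_2* = 56.3077

MU_q_1 = 10/√q_1, MU_q_2 = 1. Tangency: 10/√q_1 = p_1/p_2.
Thus q_1* = (10·p_2/p_1)² — independent of I — with the rest of income spent on q_2.
Plugging in: q_1* = (10·2/26)² = 0.5917, q_2* = 56.3077.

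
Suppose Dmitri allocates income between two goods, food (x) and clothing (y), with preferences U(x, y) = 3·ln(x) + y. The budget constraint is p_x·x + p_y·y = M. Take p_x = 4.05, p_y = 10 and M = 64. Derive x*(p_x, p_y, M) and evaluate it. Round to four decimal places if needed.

x* = 7.4074

MU_x = 3/x, MU_y = 1. Tangency: 3/x = p_x/p_y.
So x*(p_x,p_y) = 3·p_y/p_x, independent of income; and y* = (M − 3·p_y)/p_y.
At the given prices: x* = 3·10/4.05 = 7.4074.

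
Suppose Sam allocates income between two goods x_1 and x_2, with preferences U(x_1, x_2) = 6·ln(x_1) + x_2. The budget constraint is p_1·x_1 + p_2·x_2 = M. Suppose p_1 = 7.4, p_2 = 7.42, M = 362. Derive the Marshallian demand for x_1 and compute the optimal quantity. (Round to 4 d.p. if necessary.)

x_1* = 6.0162

MU_x_1 = 6/x_1, MU_x_2 = 1. Tangency: 6/x_1 = p_1/p_2.
So x_1*(p_1,p_2) = 6·p_2/p_1, independent of income; and x_2* = (M − 6·p_2)/p_2.
At the given prices: x_1* = 6·7.42/7.4 = 6.0162.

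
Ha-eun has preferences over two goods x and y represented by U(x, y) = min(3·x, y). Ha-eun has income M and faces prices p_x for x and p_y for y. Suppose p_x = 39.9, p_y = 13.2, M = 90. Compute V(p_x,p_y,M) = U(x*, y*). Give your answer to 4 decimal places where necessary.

Here 39.9 + 3·13.2 = 79.5, giving x* = 1.1321 and y* = 3.3962.
Utility at the optimum: U(1.1321, 3.3962) = 3.3962.

V = 3.3962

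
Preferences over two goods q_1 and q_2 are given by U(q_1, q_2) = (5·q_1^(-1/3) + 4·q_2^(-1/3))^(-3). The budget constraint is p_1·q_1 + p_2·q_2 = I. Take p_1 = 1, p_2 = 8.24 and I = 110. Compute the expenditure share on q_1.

share on q_1 = 0.411

Numerically q_2/q_1 = 0.173929, so q_1* = 110/(1 + 8.24·0.173929) = 45.2084 and q_2* = 0.173929·45.2084 = 7.8631.
Expenditure on q_1: 1·45.2084 = 45.2084; share = 0.411.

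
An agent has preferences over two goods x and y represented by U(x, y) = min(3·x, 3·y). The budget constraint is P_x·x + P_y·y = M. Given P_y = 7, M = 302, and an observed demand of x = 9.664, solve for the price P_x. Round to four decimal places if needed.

P_x = 24.25

Leontief preferences: the optimum is at the kink where x/3 = y/3, i.e. y = x.
Budget: P_x·x + P_y·x = M, so (3·P_x + 3·P_y)·x = 3·M.
Demand: x*(P_x,P_y,M) = 3·M/(3·P_x + 3·P_y), y* = 3·M/(3·P_x + 3·P_y).
Set x* = 9.664 in the demand function and solve for P_x: P_x = 24.25.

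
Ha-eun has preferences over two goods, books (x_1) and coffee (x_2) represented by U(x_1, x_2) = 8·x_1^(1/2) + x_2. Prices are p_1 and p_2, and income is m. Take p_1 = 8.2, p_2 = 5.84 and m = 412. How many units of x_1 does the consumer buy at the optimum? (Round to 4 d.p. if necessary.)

Utility is quasi-linear in x_2; the FOC for x_1 is 4/√x_1 = p_1/p_2.
Thus x_1* = (4·p_2/p_1)² — independent of m — with the rest of income spent on x_2.
Plugging in: x_1* = (4·5.84/8.2)² = 8.1156.

x_1* = 8.1156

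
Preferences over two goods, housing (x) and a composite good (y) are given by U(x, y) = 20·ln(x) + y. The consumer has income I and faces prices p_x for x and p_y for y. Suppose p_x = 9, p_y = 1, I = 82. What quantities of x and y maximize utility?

x* = 2.2222, y* = 62

So x*(p_x,p_y) = 20·p_y/p_x, independent of income; and y* = (I − 20·p_y)/p_y.
At the given prices: x* = 20·1/9 = 2.2222, and y* = 62.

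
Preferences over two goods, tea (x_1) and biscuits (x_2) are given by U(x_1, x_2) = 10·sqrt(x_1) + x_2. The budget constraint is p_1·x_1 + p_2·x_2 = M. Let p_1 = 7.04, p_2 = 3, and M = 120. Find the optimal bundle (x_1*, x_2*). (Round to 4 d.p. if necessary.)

MU_x_1 = 5/√x_1, MU_x_2 = 1. Tangency: 5/√x_1 = p_1/p_2.
Solve: √x_1 = 5·p_2/p_1, so x_1*(p_1,p_2) = (5·p_2/p_1)², and x_2* = (M − p_1·x_1*)/p_2.
Plugging in: x_1* = (5·3/7.04)² = 4.5398, x_2* = 29.3466.

x_1* = 4.5398, x_2* = 29.3466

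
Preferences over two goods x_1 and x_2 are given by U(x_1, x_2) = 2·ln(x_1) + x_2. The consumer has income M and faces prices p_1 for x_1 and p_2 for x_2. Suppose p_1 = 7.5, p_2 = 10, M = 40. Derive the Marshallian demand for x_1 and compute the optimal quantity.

x_1* = 2.6667

So x_1*(p_1,p_2) = 2·p_2/p_1, independent of income; and x_2* = (M − 2·p_2)/p_2.
At the given prices: x_1* = 2·10/7.5 = 2.6667.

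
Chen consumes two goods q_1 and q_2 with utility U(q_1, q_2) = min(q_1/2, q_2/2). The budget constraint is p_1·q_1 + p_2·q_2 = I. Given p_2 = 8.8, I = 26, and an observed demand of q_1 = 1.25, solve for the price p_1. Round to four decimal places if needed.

p_1 = 12

Leontief preferences: the optimum is at the kink where q_1/2 = q_2/2, i.e. q_2 = q_1.
Budget: p_1·q_1 + p_2·q_1 = I, so (2·p_1 + 2·p_2)·q_1 = 2·I.
Demand: q_1*(p_1,p_2,I) = 2·I/(2·p_1 + 2·p_2), q_2* = 2·I/(2·p_1 + 2·p_2).
Set q_1* = 1.25 in the demand function and solve for p_1: p_1 = 12.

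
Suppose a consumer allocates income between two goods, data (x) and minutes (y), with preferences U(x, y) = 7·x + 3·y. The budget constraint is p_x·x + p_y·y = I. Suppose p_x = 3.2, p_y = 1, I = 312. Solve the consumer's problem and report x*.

x* = 0

y gives more utility per dollar, so spend all income on y: y* = I/p_y, x* = 0.
Numerically: x* = 0, y* = 312.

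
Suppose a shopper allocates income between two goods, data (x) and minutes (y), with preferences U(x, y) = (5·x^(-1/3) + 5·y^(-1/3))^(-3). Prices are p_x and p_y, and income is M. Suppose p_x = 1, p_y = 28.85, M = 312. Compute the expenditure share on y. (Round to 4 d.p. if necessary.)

From the CES first-order condition, (y/x)^(4/3) = p_x/p_y.
Hence y/x = (p_x/p_y)^(1/(4/3)), i.e. raised to the 0.75 power.
Substitute y = (y/x)·x into the budget: x* = M/(p_x + p_y·(y/x)).
Numerically y/x = 0.080332, so x* = 312/(1 + 28.85·0.080332) = 94.0442 and y* = 0.080332·94.0442 = 7.5548.
Expenditure on y: 28.85·7.5548 = 217.9558; share = 0.6986.

share on y = 0.6986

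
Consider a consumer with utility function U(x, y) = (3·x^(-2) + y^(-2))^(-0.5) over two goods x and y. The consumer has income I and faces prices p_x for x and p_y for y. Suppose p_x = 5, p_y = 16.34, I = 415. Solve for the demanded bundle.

MU_x ∝ 3·x^(-3), MU_y ∝ y^(-3), so MRS = 3·(y/x)^(3) = p_x/p_y.
Hence y/x = ((1/3)·p_x/p_y)^(1/(3)), i.e. raised to the 1/3 power.
With the ratio pinned down, the budget gives x* = I/(p_x + p_y·(y/x)) and y* = (y/x)·x*.
Numerically y/x = 0.467232, so x* = 415/(5 + 16.34·0.467232) = 32.8464 and y* = 0.467232·32.8464 = 15.3469.

x* = 32.8464, y* = 15.3469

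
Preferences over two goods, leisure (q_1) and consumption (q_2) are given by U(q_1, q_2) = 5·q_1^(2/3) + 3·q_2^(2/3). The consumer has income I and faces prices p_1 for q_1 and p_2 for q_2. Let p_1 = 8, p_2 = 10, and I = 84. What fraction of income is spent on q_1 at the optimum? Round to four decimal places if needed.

MU_q_1 ∝ 5·q_1^(-1/3), MU_q_2 ∝ 3·q_2^(-1/3), so MRS = (5/3)·(q_2/q_1)^(1/3) = p_1/p_2.
Hence q_2/q_1 = ((3/5)·p_1/p_2)^(1/(1/3)), i.e. raised to the 3 power.
With the ratio pinned down, the budget gives q_1* = I/(p_1 + p_2·(q_2/q_1)) and q_2* = (q_2/q_1)·q_1*.
Numerically q_2/q_1 = 0.110592, so q_1* = 84/(8 + 10·0.110592) = 9.2248 and q_2* = 0.110592·9.2248 = 1.0202.
Expenditure on q_1: 8·9.2248 = 73.7981; share = 0.8785.

share on q_1 = 0.8785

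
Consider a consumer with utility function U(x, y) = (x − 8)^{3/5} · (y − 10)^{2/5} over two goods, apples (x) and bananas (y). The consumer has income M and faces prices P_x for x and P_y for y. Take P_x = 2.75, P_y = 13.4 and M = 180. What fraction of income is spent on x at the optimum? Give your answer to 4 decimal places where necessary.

Let x' = x−8, y' = y−10. MRS = (3/2)·y'/x' = P_x/P_y.
Substituting into the budget: x* = 8 + 0.6·(M − 8·P_x − 10·P_y)/P_x, and y* = 10 + 0.4·(…)/P_y.
Discretionary income = 180 − 8·2.75 − 10·13.4 = 24; x* = 8 + 0.6·24/2.75 = 13.2364; y* = 10 + 0.4·24/13.4 = 10.7164.
Expenditure on x: 2.75·13.2364 = 36.4; share = 0.2022.

share on x = 0.2022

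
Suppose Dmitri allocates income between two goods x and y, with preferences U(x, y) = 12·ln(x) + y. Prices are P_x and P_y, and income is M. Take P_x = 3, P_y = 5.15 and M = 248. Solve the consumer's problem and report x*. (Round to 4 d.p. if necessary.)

MU_x = 12/x, MU_y = 1. Tangency: 12/x = P_x/P_y.
So x*(P_x,P_y) = 12·P_y/P_x, independent of income; and y* = (M − 12·P_y)/P_y.
At the given prices: x* = 12·5.15/3 = 20.6.

x* = 20.6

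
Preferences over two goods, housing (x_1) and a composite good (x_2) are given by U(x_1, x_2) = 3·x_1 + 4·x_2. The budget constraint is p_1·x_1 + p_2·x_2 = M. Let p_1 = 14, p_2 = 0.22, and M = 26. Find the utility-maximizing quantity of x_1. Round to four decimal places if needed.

x_1* = 0

Perfect substitutes: compare marginal utility per dollar. 3/p_1 vs 4/p_2 → 0.2143 vs 18.1818.
x_2 gives more utility per dollar, so spend all income on x_2: x_2* = M/p_2, x_1* = 0.
Numerically: x_1* = 0, x_2* = 118.1818.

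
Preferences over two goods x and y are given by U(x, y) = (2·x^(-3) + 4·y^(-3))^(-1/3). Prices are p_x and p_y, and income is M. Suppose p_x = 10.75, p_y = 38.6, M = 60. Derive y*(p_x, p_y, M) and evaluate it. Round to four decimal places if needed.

y* = 1.1755

Substitute y = (y/x)·x into the budget: x* = M/(p_x + p_y·(y/x)).
Numerically y/x = 0.863899, so x* = 60/(10.75 + 38.6·0.863899) = 1.3607 and y* = 0.863899·1.3607 = 1.1755.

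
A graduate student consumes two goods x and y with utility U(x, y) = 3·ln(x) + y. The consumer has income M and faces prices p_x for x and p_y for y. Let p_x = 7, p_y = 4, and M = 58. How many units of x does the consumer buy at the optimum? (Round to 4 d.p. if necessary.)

Set MRS = p_x/p_y: (3/x)/1 = p_x/p_y.
So x*(p_x,p_y) = 3·p_y/p_x, independent of income; and y* = (M − 3·p_y)/p_y.
At the given prices: x* = 3·4/7 = 1.7143.

x* = 1.7143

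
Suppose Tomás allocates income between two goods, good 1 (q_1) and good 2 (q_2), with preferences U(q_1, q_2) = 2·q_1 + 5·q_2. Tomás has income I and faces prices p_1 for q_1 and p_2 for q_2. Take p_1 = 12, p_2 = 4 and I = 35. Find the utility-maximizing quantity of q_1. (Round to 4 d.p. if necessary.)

q_1* = 0

Perfect substitutes: compare marginal utility per dollar. 2/p_1 vs 5/p_2 → 0.1667 vs 1.25.
q_2 gives more utility per dollar, so spend all income on q_2: q_2* = I/p_2, q_1* = 0.
Numerically: q_1* = 0, q_2* = 8.75.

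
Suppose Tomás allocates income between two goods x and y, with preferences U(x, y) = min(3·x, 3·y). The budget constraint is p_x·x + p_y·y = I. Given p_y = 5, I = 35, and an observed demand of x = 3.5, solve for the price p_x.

With perfect complements, no substitution: consume in ratio x:y = 3:3.
Budget: p_x·x + p_y·x = I, so (3·p_x + 3·p_y)·x = 3·I.
Demand: x*(p_x,p_y,I) = 3·I/(3·p_x + 3·p_y), y* = 3·I/(3·p_x + 3·p_y).
Set x* = 3.5 in the demand function and solve for p_x: p_x = 5.

p_x = 5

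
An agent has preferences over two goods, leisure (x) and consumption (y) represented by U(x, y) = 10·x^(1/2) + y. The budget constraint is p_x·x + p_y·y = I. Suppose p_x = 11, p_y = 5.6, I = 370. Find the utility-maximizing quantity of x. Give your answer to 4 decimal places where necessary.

Utility is quasi-linear in y; the FOC for x is 5/√x = p_x/p_y.
Solve: √x = 5·p_y/p_x, so x*(p_x,p_y) = (5·p_y/p_x)², and y* = (I − p_x·x*)/p_y.
Plugging in: x* = (5·5.6/11)² = 6.4793.

x* = 6.4793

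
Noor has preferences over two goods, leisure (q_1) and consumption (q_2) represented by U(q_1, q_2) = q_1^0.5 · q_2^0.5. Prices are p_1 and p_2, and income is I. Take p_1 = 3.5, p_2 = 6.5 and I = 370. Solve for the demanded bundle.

q_1* = 52.8571, q_2* = 28.4615

The MRS is q_2/q_1. Set MRS = p_1/p_2.
Rearranging, p_2·q_2 = p_1·q_1. Substituting into the budget gives p_1·q_1·(1 + 1) = I.
Demand: q_1*(p_1,p_2,I) = 0.5·I/p_1 and q_2* = 0.5·I/p_2.
At p_1=3.5, p_2=6.5, I=370: q_1* = 0.5·370/3.5 = 52.8571, q_2* = 28.4615.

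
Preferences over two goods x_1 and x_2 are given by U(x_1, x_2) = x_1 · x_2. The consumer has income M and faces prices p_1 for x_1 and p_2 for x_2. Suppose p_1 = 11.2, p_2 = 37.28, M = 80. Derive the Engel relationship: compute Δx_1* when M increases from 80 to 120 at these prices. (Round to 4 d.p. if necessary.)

Tangency: MRS = x_2/x_1 = p_1/p_2.
So p_2·x_2 = p_1·x_1; combined with the budget, a share 0.5 of income goes to x_1.
Demand: x_1*(p_1,p_2,M) = 0.5·M/p_1 and x_2* = 0.5·M/p_2.
At p_1=11.2, p_2=37.28, M=80: x_1* = 0.5·80/11.2 = 3.5714.
At M' = 120: x_1* = 5.3571. Change: 5.3571 − 3.5714 = 1.7857.

Δx_1* = 1.7857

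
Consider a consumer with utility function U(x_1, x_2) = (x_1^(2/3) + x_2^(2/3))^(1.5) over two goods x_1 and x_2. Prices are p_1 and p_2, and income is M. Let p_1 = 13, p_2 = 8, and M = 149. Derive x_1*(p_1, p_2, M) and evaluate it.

x_1* = 3.1482

With the ratio pinned down, the budget gives x_1* = M/(p_1 + p_2·(x_2/x_1)) and x_2* = (x_2/x_1)·x_1*.
Numerically x_2/x_1 = 4.291016, so x_1* = 149/(13 + 8·4.291016) = 3.1482.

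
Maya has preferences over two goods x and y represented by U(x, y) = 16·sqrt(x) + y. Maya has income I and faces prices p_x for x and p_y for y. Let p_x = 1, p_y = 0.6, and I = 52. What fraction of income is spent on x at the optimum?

share on x = 0.4431

Set MRS = p_x/p_y: 8·x^(−1/2) = p_x/p_y.
Thus x* = (8·p_y/p_x)² — independent of I — with the rest of income spent on y.
Plugging in: x* = (8·0.6/1)² = 23.04, y* = 48.2667.
Expenditure on x: 1·23.04 = 23.04; share = 0.4431.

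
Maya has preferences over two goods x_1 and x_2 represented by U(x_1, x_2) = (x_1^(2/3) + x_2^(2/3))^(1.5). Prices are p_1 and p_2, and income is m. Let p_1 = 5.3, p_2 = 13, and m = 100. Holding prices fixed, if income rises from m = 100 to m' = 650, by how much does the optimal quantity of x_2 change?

Δx_2* = 6.0298

MRS = MU_x_1/MU_x_2 = (x_2/x_1)^(1/3). Set equal to p_1/p_2.
Solve for the ratio: x_2/x_1 = [p_1/p_2]^(3).
Substitute x_2 = (x_2/x_1)·x_1 into the budget: x_1* = m/(p_1 + p_2·(x_2/x_1)).
Numerically x_2/x_1 = 0.067764, so x_1* = 100/(5.3 + 13·0.067764) = 16.1788 and x_2* = 0.067764·16.1788 = 1.0963.
At m' = 650: x_2* = 7.1262. Change: 7.1262 − 1.0963 = 6.0298.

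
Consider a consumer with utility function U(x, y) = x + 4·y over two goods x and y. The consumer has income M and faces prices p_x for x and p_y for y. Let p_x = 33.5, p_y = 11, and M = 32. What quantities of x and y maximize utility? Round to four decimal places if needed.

Perfect substitutes: compare marginal utility per dollar. 1/p_x vs 4/p_y → 0.0299 vs 0.3636.
y gives more utility per dollar, so spend all income on y: y* = M/p_y, x* = 0.
Numerically: x* = 0, y* = 2.9091.

x* = 0, y* = 2.9091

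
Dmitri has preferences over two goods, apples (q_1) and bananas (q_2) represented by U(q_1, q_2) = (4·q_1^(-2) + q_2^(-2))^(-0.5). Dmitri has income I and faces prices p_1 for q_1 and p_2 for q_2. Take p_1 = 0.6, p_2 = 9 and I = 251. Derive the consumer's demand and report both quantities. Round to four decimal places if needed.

From the CES first-order condition, 4·(q_2/q_1)^(3) = p_1/p_2.
Solve for the ratio: q_2/q_1 = [(1/4)·p_1/p_2]^(1/3).
With the ratio pinned down, the budget gives q_1* = I/(p_1 + p_2·(q_2/q_1)) and q_2* = (q_2/q_1)·q_1*.
Numerically q_2/q_1 = 0.255436, so q_1* = 251/(0.6 + 9·0.255436) = 86.5837 and q_2* = 0.255436·86.5837 = 22.1166.

q_1* = 86.5837, q_2* = 22.1166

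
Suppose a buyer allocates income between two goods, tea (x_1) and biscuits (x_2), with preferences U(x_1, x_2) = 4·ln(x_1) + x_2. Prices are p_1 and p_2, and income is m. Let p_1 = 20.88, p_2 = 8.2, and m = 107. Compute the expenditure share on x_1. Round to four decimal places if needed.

MU_x_1 = 4/x_1, MU_x_2 = 1. Tangency: 4/x_1 = p_1/p_2.
So x_1*(p_1,p_2) = 4·p_2/p_1, independent of income; and x_2* = (m − 4·p_2)/p_2.
At the given prices: x_1* = 4·8.2/20.88 = 1.5709, and x_2* = 9.0488.
Expenditure on x_1: 20.88·1.5709 = 32.8; share = 0.3065.

share on x_1 = 0.3065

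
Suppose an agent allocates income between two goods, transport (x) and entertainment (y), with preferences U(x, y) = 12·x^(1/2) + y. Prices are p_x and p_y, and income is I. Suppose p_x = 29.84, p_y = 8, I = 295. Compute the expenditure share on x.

share on x = 0.2617

Set MRS = p_x/p_y: 6·x^(−1/2) = p_x/p_y.
Solve: √x = 6·p_y/p_x, so x*(p_x,p_y) = (6·p_y/p_x)², and y* = (I − p_x·x*)/p_y.
Plugging in: x* = (6·8/29.84)² = 2.5875, y* = 27.2235.
Expenditure on x: 29.84·2.5875 = 77.2118; share = 0.2617.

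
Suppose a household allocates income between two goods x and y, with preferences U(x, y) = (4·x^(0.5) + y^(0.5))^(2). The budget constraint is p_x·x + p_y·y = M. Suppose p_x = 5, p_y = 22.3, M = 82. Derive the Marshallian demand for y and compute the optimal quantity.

From the CES first-order condition, 4·(y/x)^(0.5) = p_x/p_y.
Hence y/x = ((1/4)·p_x/p_y)^(1/(0.5)), i.e. raised to the 2 power.
With the ratio pinned down, the budget gives x* = M/(p_x + p_y·(y/x)) and y* = (y/x)·x*.
Numerically y/x = 0.003142, so x* = 82/(5 + 22.3·0.003142) = 16.1734 and y* = 0.003142·16.1734 = 0.0508.

y* = 0.0508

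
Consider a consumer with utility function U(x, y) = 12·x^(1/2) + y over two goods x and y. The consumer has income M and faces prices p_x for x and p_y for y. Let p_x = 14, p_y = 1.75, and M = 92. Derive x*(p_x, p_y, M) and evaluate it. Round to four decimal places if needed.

x* = 0.5625

Thus x* = (6·p_y/p_x)² — independent of M — with the rest of income spent on y.
Plugging in: x* = (6·1.75/14)² = 0.5625.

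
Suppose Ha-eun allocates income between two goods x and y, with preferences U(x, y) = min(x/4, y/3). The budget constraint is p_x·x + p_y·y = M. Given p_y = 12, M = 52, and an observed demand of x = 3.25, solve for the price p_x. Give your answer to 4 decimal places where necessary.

With perfect complements, no substitution: consume in ratio x:y = 4:3.
Budget: p_x·x + p_y·(3/4)·x = M, so (4·p_x + 3·p_y)·x = 4·M.
Demand: x*(p_x,p_y,M) = 4·M/(4·p_x + 3·p_y), y* = 3·M/(4·p_x + 3·p_y).
Set x* = 3.25 in the demand function and solve for p_x: p_x = 7.

p_x = 7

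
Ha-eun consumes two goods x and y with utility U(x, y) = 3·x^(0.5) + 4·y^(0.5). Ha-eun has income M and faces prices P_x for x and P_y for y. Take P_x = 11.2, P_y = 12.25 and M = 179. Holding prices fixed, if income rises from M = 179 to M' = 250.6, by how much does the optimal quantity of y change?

MU_x ∝ 3·x^(-0.5), MU_y ∝ 4·y^(-0.5), so MRS = (3/4)·(y/x)^(0.5) = P_x/P_y.
Solve for the ratio: y/x = [(4/3)·P_x/P_y]^(2).
Substitute y = (y/x)·x into the budget: x* = M/(P_x + P_y·(y/x)).
Numerically y/x = 1.486077, so x* = 179/(11.2 + 12.25·1.486077) = 6.0875 and y* = 1.486077·6.0875 = 9.0465.
At M' = 250.6: y* = 12.6651. Change: 12.6651 − 9.0465 = 3.6186.

Δy* = 3.6186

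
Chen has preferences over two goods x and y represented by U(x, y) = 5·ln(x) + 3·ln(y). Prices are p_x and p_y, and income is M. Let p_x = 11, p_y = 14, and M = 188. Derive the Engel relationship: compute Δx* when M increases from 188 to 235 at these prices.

At p_x=11, p_y=14, M=188: x* = 0.625·188/11 = 10.6818.
At M' = 235: x* = 13.3523. Change: 13.3523 − 10.6818 = 2.6705.

Δx* = 2.6705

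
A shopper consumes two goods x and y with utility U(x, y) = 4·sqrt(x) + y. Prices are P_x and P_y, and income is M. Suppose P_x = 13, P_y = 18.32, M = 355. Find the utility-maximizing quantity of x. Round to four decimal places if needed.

x* = 7.9437

MU_x = 2/√x, MU_y = 1. Tangency: 2/√x = P_x/P_y.
Thus x* = (2·P_y/P_x)² — independent of M — with the rest of income spent on y.
Plugging in: x* = (2·18.32/13)² = 7.9437.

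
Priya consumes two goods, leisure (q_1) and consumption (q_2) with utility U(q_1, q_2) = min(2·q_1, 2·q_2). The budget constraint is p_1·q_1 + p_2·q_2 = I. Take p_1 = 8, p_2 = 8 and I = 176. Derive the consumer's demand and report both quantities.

Leontief preferences: the optimum is at the kink where q_1/2 = q_2/2, i.e. q_2 = q_1.
Budget: p_1·q_1 + p_2·q_1 = I, so (2·p_1 + 2·p_2)·q_1 = 2·I.
Demand: q_1*(p_1,p_2,I) = 2·I/(2·p_1 + 2·p_2), q_2* = 2·I/(2·p_1 + 2·p_2).
Here 2·8 + 2·8 = 32, giving q_1* = 11 and q_2* = 11.

q_1* = 11, q_2* = 11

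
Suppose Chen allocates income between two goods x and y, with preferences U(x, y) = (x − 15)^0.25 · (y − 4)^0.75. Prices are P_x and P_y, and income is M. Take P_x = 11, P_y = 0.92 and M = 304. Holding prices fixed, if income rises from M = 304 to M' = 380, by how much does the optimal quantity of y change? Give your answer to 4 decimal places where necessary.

Let x' = x−15, y' = y−4. MRS = (1/3)·y'/x' = P_x/P_y.
After buying the subsistence bundle (15, 4), a share 0.25 of the remaining income goes to x: x* = 15 + 0.25·(M − 15P_x − 4P_y)/P_x.
Discretionary income = 304 − 15·11 − 4·0.92 = 135.32; y* = 4 + 0.75·135.32/0.92 = 114.3152.
At M' = 380: y* = 176.2717. Change: 176.2717 − 114.3152 = 61.9565.

Δy* = 61.9565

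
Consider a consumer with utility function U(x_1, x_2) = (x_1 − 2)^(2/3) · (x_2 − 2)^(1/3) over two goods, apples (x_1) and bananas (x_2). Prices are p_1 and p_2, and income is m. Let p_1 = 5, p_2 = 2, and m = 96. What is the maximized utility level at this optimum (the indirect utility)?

V = 11.7776

MRS = 2·(x_2−2)/(x_1−2). Tangency with p_1/p_2 gives x_2−2 = (1/2)·(p_1/p_2)·(x_1−2).
Substituting into the budget: x_1* = 2 + 2/3·(m − 2·p_1 − 2·p_2)/p_1, and x_2* = 2 + 1/3·(…)/p_2.
Discretionary income = 96 − 2·5 − 2·2 = 82; x_1* = 2 + 2/3·82/5 = 12.9333; x_2* = 2 + 1/3·82/2 = 15.6667.
Utility at the optimum: U(12.9333, 15.6667) = 11.7776.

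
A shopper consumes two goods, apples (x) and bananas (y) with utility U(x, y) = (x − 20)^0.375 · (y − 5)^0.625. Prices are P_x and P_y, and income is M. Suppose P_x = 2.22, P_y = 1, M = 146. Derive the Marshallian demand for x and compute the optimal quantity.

x* = 36.3176

MRS = (3/5)·(y−5)/(x−20). Tangency with P_x/P_y gives y−5 = (5/3)·(P_x/P_y)·(x−20).
Substituting into the budget: x* = 20 + 0.375·(M − 20·P_x − 5·P_y)/P_x, and y* = 5 + 0.625·(…)/P_y.
Discretionary income = 146 − 20·2.22 − 5·1 = 96.6; x* = 20 + 0.375·96.6/2.22 = 36.3176.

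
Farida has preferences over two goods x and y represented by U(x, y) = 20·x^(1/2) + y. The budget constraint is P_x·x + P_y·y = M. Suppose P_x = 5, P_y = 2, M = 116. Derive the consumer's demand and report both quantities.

x* = 16, y* = 18

Solve: √x = 10·P_y/P_x, so x*(P_x,P_y) = (10·P_y/P_x)², and y* = (M − P_x·x*)/P_y.
Plugging in: x* = (10·2/5)² = 16, y* = 18.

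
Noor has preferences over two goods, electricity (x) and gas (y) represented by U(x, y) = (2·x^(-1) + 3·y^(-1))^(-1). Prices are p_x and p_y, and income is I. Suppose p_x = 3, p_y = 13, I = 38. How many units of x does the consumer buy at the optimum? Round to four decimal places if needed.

MU_x ∝ 2·x^(-2), MU_y ∝ 3·y^(-2), so MRS = (2/3)·(y/x)^(2) = p_x/p_y.
Hence y/x = ((3/2)·p_x/p_y)^(1/(2)), i.e. raised to the 0.5 power.
With the ratio pinned down, the budget gives x* = I/(p_x + p_y·(y/x)) and y* = (y/x)·x*.
Numerically y/x = 0.588348, so x* = 38/(3 + 13·0.588348) = 3.5686.

x* = 3.5686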